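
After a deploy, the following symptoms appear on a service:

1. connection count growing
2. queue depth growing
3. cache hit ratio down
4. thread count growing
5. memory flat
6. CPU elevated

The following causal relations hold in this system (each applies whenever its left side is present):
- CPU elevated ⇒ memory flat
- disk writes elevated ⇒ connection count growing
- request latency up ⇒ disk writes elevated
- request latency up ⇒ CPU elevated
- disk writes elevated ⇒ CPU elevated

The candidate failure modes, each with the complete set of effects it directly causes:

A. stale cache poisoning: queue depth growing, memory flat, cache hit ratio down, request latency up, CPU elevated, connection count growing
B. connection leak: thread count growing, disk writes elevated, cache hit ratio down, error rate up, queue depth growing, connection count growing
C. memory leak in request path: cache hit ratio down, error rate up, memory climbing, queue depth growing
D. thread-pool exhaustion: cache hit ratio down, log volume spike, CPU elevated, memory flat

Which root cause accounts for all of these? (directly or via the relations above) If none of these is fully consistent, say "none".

Checking each candidate against the observations:
(A) stale cache poisoning — does not account for thread count growing
(B) connection leak — connection count growing +; queue depth growing +; cache hit ratio down +; thread count growing +; memory flat + (via disk writes elevated → CPU elevated → memory flat); CPU elevated + (via disk writes elevated → CPU elevated)
(C) memory leak in request path — fails on connection count growing, thread count growing, memory flat, CPU elevated (predicts memory climbing, not memory flat)
(D) thread-pool exhaustion — connection count growing -; queue depth growing -; cache hit ratio down +; thread count growing -; memory flat +; CPU elevated +
(B) alone accounts for all the evidence.

B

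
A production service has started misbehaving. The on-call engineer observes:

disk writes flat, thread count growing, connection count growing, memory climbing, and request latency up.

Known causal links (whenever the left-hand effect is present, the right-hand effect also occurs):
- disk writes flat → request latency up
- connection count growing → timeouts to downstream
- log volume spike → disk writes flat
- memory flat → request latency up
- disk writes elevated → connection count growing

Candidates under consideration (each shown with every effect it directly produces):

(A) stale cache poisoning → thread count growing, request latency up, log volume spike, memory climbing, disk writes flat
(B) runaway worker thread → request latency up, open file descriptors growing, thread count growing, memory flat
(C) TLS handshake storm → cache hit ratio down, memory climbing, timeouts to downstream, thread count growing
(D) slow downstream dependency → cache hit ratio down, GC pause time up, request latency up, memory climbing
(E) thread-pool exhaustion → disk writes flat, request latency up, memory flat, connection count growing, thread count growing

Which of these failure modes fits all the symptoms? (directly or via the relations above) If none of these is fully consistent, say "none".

Testing each hypothesis:
(A) stale cache poisoning — does not account for connection count growing
(B) runaway worker thread — disk writes flat NO; thread count growing yes; connection count growing NO; memory climbing NO; request latency up yes
(C) TLS handshake storm — disk writes flat NO; thread count growing yes; connection count growing NO; memory climbing yes; request latency up NO
(D) slow downstream dependency — does not account for disk writes flat, thread count growing, connection count growing
(E) thread-pool exhaustion — disk writes flat yes; thread count growing yes; connection count growing yes; memory climbing NO; request latency up yes
None of the listed candidates fits everything.

none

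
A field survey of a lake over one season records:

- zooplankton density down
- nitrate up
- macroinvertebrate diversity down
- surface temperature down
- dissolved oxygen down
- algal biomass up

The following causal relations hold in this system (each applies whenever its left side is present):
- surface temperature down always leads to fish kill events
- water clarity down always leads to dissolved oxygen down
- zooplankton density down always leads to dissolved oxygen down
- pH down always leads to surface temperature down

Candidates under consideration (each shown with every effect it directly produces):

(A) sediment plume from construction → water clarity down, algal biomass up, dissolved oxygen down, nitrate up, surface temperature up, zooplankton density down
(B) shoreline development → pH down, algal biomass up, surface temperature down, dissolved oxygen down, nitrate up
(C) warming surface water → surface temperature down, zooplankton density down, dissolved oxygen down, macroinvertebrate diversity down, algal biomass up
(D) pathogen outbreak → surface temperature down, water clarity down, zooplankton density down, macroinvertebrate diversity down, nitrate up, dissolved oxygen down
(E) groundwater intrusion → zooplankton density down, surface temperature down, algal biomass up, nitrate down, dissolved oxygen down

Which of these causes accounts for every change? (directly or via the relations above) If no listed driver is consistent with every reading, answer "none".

none

For each candidate, compare predicted effects to what was observed:
(A) sediment plume from construction — zooplankton density down match; nitrate up match; macroinvertebrate diversity down miss; surface temperature down miss; dissolved oxygen down match; algal biomass up match
(B) shoreline development — does not account for zooplankton density down, macroinvertebrate diversity down
(C) warming surface water — zooplankton density down match; nitrate up miss; macroinvertebrate diversity down match; surface temperature down match; dissolved oxygen down match; algal biomass up match
(D) pathogen outbreak — does not account for algal biomass up
(E) groundwater intrusion — fails on nitrate up, macroinvertebrate diversity down (predicts nitrate down, not nitrate up)
Every candidate fails on at least one observation.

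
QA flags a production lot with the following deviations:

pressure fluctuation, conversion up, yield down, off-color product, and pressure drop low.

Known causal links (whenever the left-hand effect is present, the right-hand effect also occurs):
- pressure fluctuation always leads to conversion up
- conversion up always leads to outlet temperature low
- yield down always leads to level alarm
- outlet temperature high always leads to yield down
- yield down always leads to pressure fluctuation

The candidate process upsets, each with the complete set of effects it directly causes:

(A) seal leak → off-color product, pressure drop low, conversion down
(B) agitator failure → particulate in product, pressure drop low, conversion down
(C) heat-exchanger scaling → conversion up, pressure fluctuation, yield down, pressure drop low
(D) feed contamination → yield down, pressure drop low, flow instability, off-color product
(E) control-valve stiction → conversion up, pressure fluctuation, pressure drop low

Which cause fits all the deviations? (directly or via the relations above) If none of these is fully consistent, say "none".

D

Checking each candidate against the observations:
(A) seal leak — pressure fluctuation -; conversion up -; yield down -; off-color product +; pressure drop low +
(B) agitator failure — fails on pressure fluctuation, conversion up, yield down, off-color product (predicts conversion down, not conversion up)
(C) heat-exchanger scaling — pressure fluctuation +; conversion up +; yield down +; off-color product -; pressure drop low +
(D) feed contamination — pressure fluctuation + (by yield down → pressure fluctuation); conversion up + (by yield down → pressure fluctuation → conversion up); yield down +; off-color product +; pressure drop low +
(E) control-valve stiction — does not account for yield down, off-color product
(D) alone accounts for all the evidence.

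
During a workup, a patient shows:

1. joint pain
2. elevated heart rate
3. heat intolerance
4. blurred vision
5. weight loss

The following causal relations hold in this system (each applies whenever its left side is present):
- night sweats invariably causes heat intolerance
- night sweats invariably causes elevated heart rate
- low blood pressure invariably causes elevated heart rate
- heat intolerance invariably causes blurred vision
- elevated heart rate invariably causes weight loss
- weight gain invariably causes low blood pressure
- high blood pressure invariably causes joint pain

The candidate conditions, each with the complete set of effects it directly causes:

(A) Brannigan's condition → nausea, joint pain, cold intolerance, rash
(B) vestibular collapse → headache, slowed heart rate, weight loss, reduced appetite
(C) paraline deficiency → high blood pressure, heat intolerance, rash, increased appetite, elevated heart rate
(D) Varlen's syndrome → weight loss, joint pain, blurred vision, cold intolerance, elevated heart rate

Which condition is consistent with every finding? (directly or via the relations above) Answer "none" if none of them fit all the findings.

C

Checking each candidate against the observations:
(A) Brannigan's condition — fails on elevated heart rate, heat intolerance, blurred vision, weight loss (predicts cold intolerance, not heat intolerance)
(B) vestibular collapse — joint pain ✗; elevated heart rate ✗; heat intolerance ✗; blurred vision ✗; weight loss ✓
(C) paraline deficiency — accounts for every observation (joint pain through high blood pressure → joint pain)
(D) Varlen's syndrome — joint pain ✓; elevated heart rate ✓; heat intolerance ✗; blurred vision ✓; weight loss ✓
(C) alone accounts for all the evidence.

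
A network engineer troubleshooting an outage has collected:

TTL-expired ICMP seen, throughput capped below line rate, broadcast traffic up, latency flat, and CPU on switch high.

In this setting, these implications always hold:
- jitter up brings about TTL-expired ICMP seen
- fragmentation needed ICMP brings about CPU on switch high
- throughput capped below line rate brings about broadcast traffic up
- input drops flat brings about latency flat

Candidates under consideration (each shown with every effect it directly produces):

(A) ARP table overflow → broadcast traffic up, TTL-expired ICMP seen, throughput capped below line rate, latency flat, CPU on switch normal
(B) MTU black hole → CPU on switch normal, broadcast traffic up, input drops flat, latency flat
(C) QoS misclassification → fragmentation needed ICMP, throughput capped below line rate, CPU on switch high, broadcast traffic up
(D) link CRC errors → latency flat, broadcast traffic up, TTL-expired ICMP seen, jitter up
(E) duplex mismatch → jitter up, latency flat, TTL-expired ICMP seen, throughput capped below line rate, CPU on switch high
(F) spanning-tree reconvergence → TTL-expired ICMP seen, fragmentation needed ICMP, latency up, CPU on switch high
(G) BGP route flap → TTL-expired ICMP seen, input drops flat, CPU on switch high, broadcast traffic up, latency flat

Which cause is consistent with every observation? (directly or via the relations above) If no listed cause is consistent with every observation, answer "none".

Testing each hypothesis:
(A) ARP table overflow — TTL-expired ICMP seen +; throughput capped below line rate +; broadcast traffic up +; latency flat +; CPU on switch high -
(B) MTU black hole — TTL-expired ICMP seen -; throughput capped below line rate -; broadcast traffic up +; latency flat +; CPU on switch high -
(C) QoS misclassification — TTL-expired ICMP seen -; throughput capped below line rate +; broadcast traffic up +; latency flat -; CPU on switch high +
(D) link CRC errors — TTL-expired ICMP seen +; throughput capped below line rate -; broadcast traffic up +; latency flat +; CPU on switch high -
(E) duplex mismatch — accounts for every observation (broadcast traffic up by throughput capped below line rate → broadcast traffic up)
(F) spanning-tree reconvergence — fails on throughput capped below line rate, broadcast traffic up, latency flat (predicts latency up, not latency flat)
(G) BGP route flap — does not account for throughput capped below line rate
(E) alone accounts for all the evidence.

E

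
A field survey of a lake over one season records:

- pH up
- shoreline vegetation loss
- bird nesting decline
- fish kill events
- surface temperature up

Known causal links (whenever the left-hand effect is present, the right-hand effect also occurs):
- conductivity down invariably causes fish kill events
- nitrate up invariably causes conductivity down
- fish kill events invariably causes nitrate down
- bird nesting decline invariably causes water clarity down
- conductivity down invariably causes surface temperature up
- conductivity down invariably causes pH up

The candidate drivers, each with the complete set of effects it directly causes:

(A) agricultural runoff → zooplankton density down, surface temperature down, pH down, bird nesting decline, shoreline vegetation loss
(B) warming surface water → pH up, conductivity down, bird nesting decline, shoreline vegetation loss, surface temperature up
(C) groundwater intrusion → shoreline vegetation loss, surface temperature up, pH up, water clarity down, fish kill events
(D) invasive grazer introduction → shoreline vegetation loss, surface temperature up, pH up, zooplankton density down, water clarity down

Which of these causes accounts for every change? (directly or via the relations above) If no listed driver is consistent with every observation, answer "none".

B

Per-candidate check:
(A) agricultural runoff — fails on pH up, fish kill events, surface temperature up (predicts pH down, not pH up; predicts surface temperature down, not surface temperature up)
(B) warming surface water — pH up yes; shoreline vegetation loss yes; bird nesting decline yes; fish kill events yes (through conductivity down → fish kill events); surface temperature up yes
(C) groundwater intrusion — pH up yes; shoreline vegetation loss yes; bird nesting decline NO; fish kill events yes; surface temperature up yes
(D) invasive grazer introduction — does not account for bird nesting decline, fish kill events
(B) alone accounts for all the evidence.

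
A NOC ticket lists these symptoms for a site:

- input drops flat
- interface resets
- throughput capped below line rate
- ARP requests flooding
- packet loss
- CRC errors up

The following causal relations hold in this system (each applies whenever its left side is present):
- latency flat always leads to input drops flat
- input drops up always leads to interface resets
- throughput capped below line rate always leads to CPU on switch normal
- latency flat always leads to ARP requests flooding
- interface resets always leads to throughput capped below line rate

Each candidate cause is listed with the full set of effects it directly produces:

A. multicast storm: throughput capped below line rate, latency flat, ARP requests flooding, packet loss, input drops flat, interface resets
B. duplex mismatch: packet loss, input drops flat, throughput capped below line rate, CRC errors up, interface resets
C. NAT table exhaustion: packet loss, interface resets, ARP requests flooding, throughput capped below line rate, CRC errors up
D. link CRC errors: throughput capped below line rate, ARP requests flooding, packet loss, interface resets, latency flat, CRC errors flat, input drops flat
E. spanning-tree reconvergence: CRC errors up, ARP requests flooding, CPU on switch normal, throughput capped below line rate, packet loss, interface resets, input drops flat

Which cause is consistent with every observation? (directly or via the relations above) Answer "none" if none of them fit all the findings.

E

For each candidate, compare predicted effects to what was observed:
(A) multicast storm — does not account for CRC errors up
(B) duplex mismatch — does not account for ARP requests flooding
(C) NAT table exhaustion — does not account for input drops flat
(D) link CRC errors — fails on CRC errors up (predicts CRC errors flat, not CRC errors up)
(E) spanning-tree reconvergence — accounts for every observation
(E) alone accounts for all the evidence.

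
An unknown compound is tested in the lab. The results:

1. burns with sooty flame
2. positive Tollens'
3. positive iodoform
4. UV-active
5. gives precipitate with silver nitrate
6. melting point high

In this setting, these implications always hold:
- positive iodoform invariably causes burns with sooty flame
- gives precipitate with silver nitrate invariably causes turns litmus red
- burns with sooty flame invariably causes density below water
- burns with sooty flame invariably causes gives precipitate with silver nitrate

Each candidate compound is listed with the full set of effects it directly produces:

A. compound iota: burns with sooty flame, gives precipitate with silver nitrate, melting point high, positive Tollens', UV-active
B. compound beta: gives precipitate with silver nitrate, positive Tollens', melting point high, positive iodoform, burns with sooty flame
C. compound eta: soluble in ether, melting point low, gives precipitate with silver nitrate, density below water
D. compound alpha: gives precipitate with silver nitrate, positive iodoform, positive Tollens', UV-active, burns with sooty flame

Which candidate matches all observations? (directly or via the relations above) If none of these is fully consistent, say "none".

none

Checking each candidate against the observations:
(A) compound iota — burns with sooty flame +; positive Tollens' +; positive iodoform -; UV-active +; gives precipitate with silver nitrate +; melting point high +
(B) compound beta — burns with sooty flame +; positive Tollens' +; positive iodoform +; UV-active -; gives precipitate with silver nitrate +; melting point high +
(C) compound eta — fails on burns with sooty flame, positive Tollens', positive iodoform, UV-active, melting point high (predicts melting point low, not melting point high)
(D) compound alpha — does not account for melting point high
None of the listed candidates fits everything.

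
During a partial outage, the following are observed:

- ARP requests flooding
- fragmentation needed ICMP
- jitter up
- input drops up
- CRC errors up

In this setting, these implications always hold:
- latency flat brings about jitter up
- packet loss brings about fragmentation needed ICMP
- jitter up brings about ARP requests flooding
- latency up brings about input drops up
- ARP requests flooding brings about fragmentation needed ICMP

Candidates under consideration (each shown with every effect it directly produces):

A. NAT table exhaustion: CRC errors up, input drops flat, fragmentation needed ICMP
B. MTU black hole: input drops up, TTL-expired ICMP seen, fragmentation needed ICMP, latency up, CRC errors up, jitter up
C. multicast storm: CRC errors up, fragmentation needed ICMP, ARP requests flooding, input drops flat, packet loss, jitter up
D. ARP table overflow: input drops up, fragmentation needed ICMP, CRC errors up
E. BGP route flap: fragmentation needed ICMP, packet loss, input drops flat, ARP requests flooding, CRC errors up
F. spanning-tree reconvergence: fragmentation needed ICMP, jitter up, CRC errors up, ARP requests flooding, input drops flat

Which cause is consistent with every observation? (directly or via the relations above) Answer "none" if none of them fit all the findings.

B

Testing each hypothesis:
(A) NAT table exhaustion — ARP requests flooding miss; fragmentation needed ICMP match; jitter up miss; input drops up miss; CRC errors up match
(B) MTU black hole — ARP requests flooding match (through jitter up → ARP requests flooding); fragmentation needed ICMP match; jitter up match; input drops up match; CRC errors up match
(C) multicast storm — fails on input drops up (predicts input drops flat, not input drops up)
(D) ARP table overflow — does not account for ARP requests flooding, jitter up
(E) BGP route flap — fails on jitter up, input drops up (predicts input drops flat, not input drops up)
(F) spanning-tree reconvergence — fails on input drops up (predicts input drops flat, not input drops up)
Only (B) is consistent with every observation.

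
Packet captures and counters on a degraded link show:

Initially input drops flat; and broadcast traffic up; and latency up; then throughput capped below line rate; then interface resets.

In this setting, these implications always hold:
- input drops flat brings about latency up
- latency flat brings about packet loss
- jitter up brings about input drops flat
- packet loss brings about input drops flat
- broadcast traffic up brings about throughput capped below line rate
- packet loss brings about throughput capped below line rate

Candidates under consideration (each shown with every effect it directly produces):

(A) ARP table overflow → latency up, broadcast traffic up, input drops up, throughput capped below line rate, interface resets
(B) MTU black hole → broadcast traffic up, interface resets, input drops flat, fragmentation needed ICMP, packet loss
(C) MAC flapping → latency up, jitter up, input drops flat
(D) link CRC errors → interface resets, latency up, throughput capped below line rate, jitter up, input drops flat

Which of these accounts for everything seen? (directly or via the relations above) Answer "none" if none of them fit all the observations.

For each candidate, compare predicted effects to what was observed:
(A) ARP table overflow — input drops flat ✗; broadcast traffic up ✓; latency up ✓; throughput capped below line rate ✓; interface resets ✓
(B) MTU black hole — input drops flat ✓; broadcast traffic up ✓; latency up ✓ (through input drops flat → latency up); throughput capped below line rate ✓ (through broadcast traffic up → throughput capped below line rate); interface resets ✓
(C) MAC flapping — input drops flat ✓; broadcast traffic up ✗; latency up ✓; throughput capped below line rate ✗; interface resets ✗
(D) link CRC errors — input drops flat ✓; broadcast traffic up ✗; latency up ✓; throughput capped below line rate ✓; interface resets ✓
(B) alone accounts for all the evidence.

B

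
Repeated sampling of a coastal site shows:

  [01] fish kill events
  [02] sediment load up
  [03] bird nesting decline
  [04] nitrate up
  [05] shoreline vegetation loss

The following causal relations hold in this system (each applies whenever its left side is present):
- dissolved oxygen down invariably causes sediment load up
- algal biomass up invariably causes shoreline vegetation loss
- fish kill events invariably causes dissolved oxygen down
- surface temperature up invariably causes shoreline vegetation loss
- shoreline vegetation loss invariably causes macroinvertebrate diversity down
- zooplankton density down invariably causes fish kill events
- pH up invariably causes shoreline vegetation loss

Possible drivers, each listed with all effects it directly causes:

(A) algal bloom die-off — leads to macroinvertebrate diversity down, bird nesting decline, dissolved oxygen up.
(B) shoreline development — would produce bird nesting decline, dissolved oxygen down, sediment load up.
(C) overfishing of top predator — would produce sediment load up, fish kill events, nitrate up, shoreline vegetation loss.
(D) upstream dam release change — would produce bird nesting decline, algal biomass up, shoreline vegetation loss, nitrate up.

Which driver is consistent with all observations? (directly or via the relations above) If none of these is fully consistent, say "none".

Testing each hypothesis:
(A) algal bloom die-off — does not account for fish kill events, sediment load up, nitrate up, shoreline vegetation loss
(B) shoreline development — fish kill events ✗; sediment load up ✓; bird nesting decline ✓; nitrate up ✗; shoreline vegetation loss ✗
(C) overfishing of top predator — does not account for bird nesting decline
(D) upstream dam release change — does not account for fish kill events, sediment load up
None of the listed candidates fits everything.

none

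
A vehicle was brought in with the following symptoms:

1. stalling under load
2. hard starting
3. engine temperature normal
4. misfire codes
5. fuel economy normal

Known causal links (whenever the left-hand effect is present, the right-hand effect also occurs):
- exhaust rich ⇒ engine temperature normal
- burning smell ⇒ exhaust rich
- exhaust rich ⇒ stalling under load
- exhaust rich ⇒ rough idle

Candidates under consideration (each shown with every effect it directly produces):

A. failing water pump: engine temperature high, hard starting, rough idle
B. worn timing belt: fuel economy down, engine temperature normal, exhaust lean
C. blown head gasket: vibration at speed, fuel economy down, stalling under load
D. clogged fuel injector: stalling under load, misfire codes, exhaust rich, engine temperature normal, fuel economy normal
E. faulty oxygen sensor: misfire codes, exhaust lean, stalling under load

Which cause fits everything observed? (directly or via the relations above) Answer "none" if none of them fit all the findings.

none

For each candidate, compare predicted effects to what was observed:
(A) failing water pump — fails on stalling under load, engine temperature normal, misfire codes, fuel economy normal (predicts engine temperature high, not engine temperature normal)
(B) worn timing belt — stalling under load ✗; hard starting ✗; engine temperature normal ✓; misfire codes ✗; fuel economy normal ✗
(C) blown head gasket — fails on hard starting, engine temperature normal, misfire codes, fuel economy normal (predicts fuel economy down, not fuel economy normal)
(D) clogged fuel injector — stalling under load ✓; hard starting ✗; engine temperature normal ✓; misfire codes ✓; fuel economy normal ✓
(E) faulty oxygen sensor — does not account for hard starting, engine temperature normal, fuel economy normal
Every candidate fails on at least one observation.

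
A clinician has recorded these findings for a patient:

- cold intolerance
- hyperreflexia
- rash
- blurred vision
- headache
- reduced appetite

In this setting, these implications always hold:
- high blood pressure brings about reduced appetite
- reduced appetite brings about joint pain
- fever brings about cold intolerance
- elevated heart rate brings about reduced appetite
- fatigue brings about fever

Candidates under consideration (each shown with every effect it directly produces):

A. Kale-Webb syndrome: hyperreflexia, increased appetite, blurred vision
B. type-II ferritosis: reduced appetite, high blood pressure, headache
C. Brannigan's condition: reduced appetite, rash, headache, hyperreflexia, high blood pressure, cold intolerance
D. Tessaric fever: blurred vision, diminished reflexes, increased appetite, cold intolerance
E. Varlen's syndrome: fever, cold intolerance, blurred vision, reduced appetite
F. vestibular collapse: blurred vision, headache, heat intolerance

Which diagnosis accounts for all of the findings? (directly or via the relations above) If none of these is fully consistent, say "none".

Testing each hypothesis:
(A) Kale-Webb syndrome — fails on cold intolerance, rash, headache, reduced appetite (predicts increased appetite, not reduced appetite)
(B) type-II ferritosis — does not account for cold intolerance, hyperreflexia, rash, blurred vision
(C) Brannigan's condition — cold intolerance +; hyperreflexia +; rash +; blurred vision -; headache +; reduced appetite +
(D) Tessaric fever — fails on hyperreflexia, rash, headache, reduced appetite (predicts diminished reflexes, not hyperreflexia; predicts increased appetite, not reduced appetite)
(E) Varlen's syndrome — cold intolerance +; hyperreflexia -; rash -; blurred vision +; headache -; reduced appetite +
(F) vestibular collapse — cold intolerance -; hyperreflexia -; rash -; blurred vision +; headache +; reduced appetite -
No candidate is consistent with all observations.

none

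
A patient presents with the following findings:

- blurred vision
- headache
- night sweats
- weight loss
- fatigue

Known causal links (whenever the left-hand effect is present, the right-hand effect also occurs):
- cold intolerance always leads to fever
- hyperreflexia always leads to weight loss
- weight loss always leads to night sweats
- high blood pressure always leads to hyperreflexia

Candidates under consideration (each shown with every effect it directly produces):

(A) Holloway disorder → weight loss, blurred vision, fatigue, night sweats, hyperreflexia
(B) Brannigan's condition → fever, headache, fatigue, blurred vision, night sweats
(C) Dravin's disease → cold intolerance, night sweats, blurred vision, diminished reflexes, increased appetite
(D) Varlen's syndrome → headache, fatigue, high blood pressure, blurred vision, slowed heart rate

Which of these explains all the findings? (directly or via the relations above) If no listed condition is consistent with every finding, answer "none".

D

Testing each hypothesis:
(A) Holloway disorder — blurred vision yes; headache NO; night sweats yes; weight loss yes; fatigue yes
(B) Brannigan's condition — does not account for weight loss
(C) Dravin's disease — blurred vision yes; headache NO; night sweats yes; weight loss NO; fatigue NO
(D) Varlen's syndrome — blurred vision yes; headache yes; night sweats yes (via high blood pressure → hyperreflexia → weight loss → night sweats); weight loss yes (via high blood pressure → hyperreflexia → weight loss); fatigue yes
Only (D) is consistent with every observation.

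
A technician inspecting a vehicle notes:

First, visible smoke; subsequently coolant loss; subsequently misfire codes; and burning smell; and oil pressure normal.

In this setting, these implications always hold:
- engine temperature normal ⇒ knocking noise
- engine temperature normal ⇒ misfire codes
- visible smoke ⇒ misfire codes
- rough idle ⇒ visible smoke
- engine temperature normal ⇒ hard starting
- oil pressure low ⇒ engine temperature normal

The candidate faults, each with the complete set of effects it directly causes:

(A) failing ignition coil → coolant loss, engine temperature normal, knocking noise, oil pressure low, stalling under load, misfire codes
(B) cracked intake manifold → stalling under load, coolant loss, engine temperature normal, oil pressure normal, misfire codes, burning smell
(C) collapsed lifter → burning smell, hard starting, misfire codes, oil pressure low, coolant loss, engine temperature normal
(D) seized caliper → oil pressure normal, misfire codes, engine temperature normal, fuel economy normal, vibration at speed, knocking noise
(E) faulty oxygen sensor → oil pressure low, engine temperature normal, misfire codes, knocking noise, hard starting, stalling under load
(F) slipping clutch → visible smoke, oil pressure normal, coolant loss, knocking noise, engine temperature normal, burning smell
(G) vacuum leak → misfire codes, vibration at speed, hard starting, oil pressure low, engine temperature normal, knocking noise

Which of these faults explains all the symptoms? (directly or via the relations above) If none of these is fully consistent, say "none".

F

Testing each hypothesis:
(A) failing ignition coil — fails on visible smoke, burning smell, oil pressure normal (predicts oil pressure low, not oil pressure normal)
(B) cracked intake manifold — does not account for visible smoke
(C) collapsed lifter — fails on visible smoke, oil pressure normal (predicts oil pressure low, not oil pressure normal)
(D) seized caliper — does not account for visible smoke, coolant loss, burning smell
(E) faulty oxygen sensor — visible smoke miss; coolant loss miss; misfire codes match; burning smell miss; oil pressure normal miss
(F) slipping clutch — accounts for every observation (misfire codes by visible smoke → misfire codes)
(G) vacuum leak — visible smoke miss; coolant loss miss; misfire codes match; burning smell miss; oil pressure normal miss
Only (F) is consistent with every observation.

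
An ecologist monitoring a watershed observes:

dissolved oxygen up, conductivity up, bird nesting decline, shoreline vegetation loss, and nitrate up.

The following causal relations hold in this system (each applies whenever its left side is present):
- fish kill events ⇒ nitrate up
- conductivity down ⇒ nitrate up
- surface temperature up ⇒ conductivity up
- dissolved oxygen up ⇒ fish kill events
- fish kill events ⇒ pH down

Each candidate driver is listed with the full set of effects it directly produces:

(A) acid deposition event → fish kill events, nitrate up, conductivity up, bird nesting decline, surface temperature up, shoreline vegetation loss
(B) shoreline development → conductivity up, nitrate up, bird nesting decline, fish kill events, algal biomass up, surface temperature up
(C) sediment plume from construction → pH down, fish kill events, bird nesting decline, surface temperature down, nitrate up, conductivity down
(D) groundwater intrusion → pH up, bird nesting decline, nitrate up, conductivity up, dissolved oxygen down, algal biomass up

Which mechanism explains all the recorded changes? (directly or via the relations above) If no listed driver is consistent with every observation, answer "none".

Testing each hypothesis:
(A) acid deposition event — dissolved oxygen up miss; conductivity up match; bird nesting decline match; shoreline vegetation loss match; nitrate up match
(B) shoreline development — does not account for dissolved oxygen up, shoreline vegetation loss
(C) sediment plume from construction — dissolved oxygen up miss; conductivity up miss; bird nesting decline match; shoreline vegetation loss miss; nitrate up match
(D) groundwater intrusion — dissolved oxygen up miss; conductivity up match; bird nesting decline match; shoreline vegetation loss miss; nitrate up match
Every candidate fails on at least one observation.

none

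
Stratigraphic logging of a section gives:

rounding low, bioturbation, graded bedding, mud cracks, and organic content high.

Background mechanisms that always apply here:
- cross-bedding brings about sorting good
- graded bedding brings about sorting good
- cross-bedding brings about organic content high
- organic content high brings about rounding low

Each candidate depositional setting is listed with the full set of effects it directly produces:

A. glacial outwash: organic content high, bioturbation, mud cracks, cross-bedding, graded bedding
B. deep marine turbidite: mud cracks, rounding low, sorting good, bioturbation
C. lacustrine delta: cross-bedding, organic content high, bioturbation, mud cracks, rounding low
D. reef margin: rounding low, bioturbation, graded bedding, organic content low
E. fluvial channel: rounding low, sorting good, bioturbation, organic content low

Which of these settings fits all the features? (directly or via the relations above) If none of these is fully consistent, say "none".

Per-candidate check:
(A) glacial outwash — rounding low match (by organic content high → rounding low); bioturbation match; graded bedding match; mud cracks match; organic content high match
(B) deep marine turbidite — does not account for graded bedding, organic content high
(C) lacustrine delta — does not account for graded bedding
(D) reef margin — rounding low match; bioturbation match; graded bedding match; mud cracks miss; organic content high miss
(E) fluvial channel — fails on graded bedding, mud cracks, organic content high (predicts organic content low, not organic content high)
(A) alone accounts for all the evidence.

A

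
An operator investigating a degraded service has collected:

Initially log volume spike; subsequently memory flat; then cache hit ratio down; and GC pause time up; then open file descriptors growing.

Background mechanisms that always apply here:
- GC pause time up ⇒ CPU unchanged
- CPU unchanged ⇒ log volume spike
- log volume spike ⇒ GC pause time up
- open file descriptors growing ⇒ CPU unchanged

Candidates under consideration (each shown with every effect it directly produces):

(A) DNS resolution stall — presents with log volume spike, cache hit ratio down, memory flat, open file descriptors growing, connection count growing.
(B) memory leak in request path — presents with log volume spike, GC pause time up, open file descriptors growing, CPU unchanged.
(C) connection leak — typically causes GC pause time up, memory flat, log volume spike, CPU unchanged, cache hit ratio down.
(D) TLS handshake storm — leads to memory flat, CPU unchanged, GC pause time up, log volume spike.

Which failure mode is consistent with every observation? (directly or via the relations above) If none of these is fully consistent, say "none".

A

Checking each candidate against the observations:
(A) DNS resolution stall — log volume spike +; memory flat +; cache hit ratio down +; GC pause time up + (through log volume spike → GC pause time up); open file descriptors growing +
(B) memory leak in request path — log volume spike +; memory flat -; cache hit ratio down -; GC pause time up +; open file descriptors growing +
(C) connection leak — log volume spike +; memory flat +; cache hit ratio down +; GC pause time up +; open file descriptors growing -
(D) TLS handshake storm — log volume spike +; memory flat +; cache hit ratio down -; GC pause time up +; open file descriptors growing -
(A) alone accounts for all the evidence.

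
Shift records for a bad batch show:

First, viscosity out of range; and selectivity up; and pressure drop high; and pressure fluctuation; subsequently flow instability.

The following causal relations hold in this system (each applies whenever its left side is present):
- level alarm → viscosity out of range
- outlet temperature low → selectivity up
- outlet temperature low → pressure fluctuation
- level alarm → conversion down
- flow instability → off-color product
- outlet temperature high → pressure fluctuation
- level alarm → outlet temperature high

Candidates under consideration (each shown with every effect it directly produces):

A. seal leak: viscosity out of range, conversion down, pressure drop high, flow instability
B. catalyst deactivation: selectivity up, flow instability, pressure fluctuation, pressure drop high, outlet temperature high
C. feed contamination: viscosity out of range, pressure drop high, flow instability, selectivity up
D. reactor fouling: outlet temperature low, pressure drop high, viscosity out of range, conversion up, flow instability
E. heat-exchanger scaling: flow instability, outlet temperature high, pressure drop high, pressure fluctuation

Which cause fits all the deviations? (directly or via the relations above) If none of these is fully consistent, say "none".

D

Per-candidate check:
(A) seal leak — viscosity out of range match; selectivity up miss; pressure drop high match; pressure fluctuation miss; flow instability match
(B) catalyst deactivation — does not account for viscosity out of range
(C) feed contamination — viscosity out of range match; selectivity up match; pressure drop high match; pressure fluctuation miss; flow instability match
(D) reactor fouling — accounts for every observation (selectivity up via outlet temperature low → selectivity up)
(E) heat-exchanger scaling — does not account for viscosity out of range, selectivity up
(D) is the only candidate with no mismatches.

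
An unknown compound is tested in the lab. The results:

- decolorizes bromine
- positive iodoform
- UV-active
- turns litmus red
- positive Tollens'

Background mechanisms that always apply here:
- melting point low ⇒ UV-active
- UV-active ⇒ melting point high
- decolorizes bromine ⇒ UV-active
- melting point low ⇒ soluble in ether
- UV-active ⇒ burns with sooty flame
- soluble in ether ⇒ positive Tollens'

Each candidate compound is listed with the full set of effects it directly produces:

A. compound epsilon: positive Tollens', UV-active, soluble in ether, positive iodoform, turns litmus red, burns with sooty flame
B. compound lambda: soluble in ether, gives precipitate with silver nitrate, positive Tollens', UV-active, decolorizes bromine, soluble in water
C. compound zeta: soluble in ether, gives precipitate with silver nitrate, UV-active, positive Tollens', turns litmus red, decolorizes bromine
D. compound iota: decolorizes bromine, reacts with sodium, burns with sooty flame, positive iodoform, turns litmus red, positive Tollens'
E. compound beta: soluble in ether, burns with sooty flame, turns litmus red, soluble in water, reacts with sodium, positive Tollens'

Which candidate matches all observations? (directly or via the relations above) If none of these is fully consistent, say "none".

D

Checking each candidate against the observations:
(A) compound epsilon — decolorizes bromine ✗; positive iodoform ✓; UV-active ✓; turns litmus red ✓; positive Tollens' ✓
(B) compound lambda — does not account for positive iodoform, turns litmus red
(C) compound zeta — does not account for positive iodoform
(D) compound iota — decolorizes bromine ✓; positive iodoform ✓; UV-active ✓ (via decolorizes bromine → UV-active); turns litmus red ✓; positive Tollens' ✓
(E) compound beta — does not account for decolorizes bromine, positive iodoform, UV-active
Only (D) is consistent with every observation.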